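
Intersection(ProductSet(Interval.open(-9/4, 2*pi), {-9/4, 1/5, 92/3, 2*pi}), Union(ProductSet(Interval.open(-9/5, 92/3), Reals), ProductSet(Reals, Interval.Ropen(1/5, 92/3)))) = Union(ProductSet(Interval.open(-9/4, 2*pi), {1/5, 2*pi}), ProductSet(Interval.open(-9/5, 2*pi), {-9/4, 1/5, 92/3, 2*pi}))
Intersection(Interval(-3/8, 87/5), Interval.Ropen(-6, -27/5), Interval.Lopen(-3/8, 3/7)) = EmptySet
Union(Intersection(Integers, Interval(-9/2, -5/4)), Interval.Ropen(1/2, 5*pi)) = Union(Interval.Ropen(1/2, 5*pi), Range(-4, -1, 1))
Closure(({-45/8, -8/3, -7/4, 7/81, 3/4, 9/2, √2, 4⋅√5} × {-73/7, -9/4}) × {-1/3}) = ({-45/8, -8/3, -7/4, 7/81, 3/4, 9/2, √2, 4⋅√5} × {-73/7, -9/4}) × {-1/3}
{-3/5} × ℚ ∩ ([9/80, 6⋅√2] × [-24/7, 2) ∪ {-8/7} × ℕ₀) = ∅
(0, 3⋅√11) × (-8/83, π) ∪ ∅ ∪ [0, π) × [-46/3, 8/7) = ([0, π) × [-46/3, 8/7)) ∪ ((0, 3⋅√11) × (-8/83, π))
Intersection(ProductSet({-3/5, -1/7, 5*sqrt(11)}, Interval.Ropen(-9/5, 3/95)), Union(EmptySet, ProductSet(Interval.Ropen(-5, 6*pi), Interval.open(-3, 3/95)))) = ProductSet({-3/5, -1/7, 5*sqrt(11)}, Interval.Ropen(-9/5, 3/95))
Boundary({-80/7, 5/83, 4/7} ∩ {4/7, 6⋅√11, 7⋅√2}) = {4/7}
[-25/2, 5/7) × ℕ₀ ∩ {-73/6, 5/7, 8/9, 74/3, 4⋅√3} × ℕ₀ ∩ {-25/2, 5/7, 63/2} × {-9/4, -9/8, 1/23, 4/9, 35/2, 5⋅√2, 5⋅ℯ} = ∅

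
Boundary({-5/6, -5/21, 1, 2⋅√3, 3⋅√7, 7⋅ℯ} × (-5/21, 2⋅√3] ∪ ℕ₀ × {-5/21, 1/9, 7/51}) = (ℕ₀ × {-5/21, 1/9, 7/51}) ∪ ({-5/6, -5/21, 1, 2⋅√3, 3⋅√7, 7⋅ℯ} × [-5/21, 2⋅√3])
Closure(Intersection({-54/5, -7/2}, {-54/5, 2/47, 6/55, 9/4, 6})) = {-54/5}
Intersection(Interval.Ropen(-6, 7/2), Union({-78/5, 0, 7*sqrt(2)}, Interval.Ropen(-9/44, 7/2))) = Interval.Ropen(-9/44, 7/2)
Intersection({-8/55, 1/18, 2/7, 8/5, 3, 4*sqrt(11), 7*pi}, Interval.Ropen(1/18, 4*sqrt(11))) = {1/18, 2/7, 8/5, 3}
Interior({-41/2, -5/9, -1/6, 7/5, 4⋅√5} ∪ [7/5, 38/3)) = (7/5, 38/3)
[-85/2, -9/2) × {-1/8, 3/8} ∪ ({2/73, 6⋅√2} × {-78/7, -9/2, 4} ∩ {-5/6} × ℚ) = [-85/2, -9/2) × {-1/8, 3/8}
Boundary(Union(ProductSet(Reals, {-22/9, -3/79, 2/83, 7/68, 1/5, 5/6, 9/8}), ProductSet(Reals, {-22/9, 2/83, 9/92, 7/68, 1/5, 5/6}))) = ProductSet(Reals, {-22/9, -3/79, 2/83, 9/92, 7/68, 1/5, 5/6, 9/8})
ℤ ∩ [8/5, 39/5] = {2, 3, …, 7}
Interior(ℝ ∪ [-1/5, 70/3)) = (-∞, ∞)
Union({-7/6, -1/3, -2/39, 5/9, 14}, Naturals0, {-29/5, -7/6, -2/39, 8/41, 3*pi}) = Union({-29/5, -7/6, -1/3, -2/39, 8/41, 5/9, 3*pi}, Naturals0)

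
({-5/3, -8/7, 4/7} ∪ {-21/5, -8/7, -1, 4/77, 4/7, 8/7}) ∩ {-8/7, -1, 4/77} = {-8/7, -1, 4/77}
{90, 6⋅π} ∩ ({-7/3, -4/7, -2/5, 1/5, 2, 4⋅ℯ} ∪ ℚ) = {90}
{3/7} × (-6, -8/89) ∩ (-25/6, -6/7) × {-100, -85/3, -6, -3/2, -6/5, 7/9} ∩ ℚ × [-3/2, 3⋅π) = ∅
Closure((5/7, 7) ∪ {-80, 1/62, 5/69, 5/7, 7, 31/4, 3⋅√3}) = {-80, 1/62, 5/69, 31/4} ∪ [5/7, 7]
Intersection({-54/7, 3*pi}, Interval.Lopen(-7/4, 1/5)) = EmptySet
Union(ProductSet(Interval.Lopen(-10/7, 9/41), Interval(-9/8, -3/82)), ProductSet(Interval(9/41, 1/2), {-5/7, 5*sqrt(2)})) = Union(ProductSet(Interval.Lopen(-10/7, 9/41), Interval(-9/8, -3/82)), ProductSet(Interval(9/41, 1/2), {-5/7, 5*sqrt(2)}))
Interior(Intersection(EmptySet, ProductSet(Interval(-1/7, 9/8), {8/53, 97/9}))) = EmptySet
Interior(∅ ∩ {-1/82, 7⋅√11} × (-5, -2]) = ∅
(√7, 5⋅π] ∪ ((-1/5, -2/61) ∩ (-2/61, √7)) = (√7, 5⋅π]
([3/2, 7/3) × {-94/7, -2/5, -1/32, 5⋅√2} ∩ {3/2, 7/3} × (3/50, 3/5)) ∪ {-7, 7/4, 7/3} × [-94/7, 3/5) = {-7, 7/4, 7/3} × [-94/7, 3/5)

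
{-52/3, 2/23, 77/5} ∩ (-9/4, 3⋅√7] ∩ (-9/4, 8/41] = {2/23}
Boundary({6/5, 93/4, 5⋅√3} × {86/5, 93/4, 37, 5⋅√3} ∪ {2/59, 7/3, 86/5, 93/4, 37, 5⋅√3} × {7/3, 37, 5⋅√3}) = ({6/5, 93/4, 5⋅√3} × {86/5, 93/4, 37, 5⋅√3}) ∪ ({2/59, 7/3, 86/5, 93/4, 37, 5⋅√3} × {7/3, 37, 5⋅√3})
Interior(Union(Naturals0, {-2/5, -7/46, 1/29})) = EmptySet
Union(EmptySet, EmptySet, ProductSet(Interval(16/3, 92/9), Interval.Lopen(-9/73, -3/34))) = ProductSet(Interval(16/3, 92/9), Interval.Lopen(-9/73, -3/34))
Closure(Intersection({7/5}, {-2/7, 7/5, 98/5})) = {7/5}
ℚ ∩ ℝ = ℚ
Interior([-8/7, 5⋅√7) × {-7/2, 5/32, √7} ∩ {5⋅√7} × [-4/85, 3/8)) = ∅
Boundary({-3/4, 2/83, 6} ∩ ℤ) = {6}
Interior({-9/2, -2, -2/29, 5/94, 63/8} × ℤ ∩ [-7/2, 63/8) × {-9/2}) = ∅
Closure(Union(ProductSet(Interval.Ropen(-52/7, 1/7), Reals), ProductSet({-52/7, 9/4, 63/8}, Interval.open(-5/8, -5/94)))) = Union(ProductSet({-52/7, 9/4, 63/8}, Interval(-5/8, -5/94)), ProductSet(Interval(-52/7, 1/7), Reals))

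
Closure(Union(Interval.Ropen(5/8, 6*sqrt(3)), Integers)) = Union(Integers, Interval(5/8, 6*sqrt(3)))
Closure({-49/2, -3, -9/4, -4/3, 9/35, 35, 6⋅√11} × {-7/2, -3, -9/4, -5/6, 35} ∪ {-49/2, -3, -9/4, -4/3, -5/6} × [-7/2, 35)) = ({-49/2, -3, -9/4, -4/3, -5/6} × [-7/2, 35]) ∪ ({-49/2, -3, -9/4, -4/3, 9/35, 35, 6⋅√11} × {-7/2, -3, -9/4, -5/6, 35})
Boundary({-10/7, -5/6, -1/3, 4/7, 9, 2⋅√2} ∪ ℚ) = ℝ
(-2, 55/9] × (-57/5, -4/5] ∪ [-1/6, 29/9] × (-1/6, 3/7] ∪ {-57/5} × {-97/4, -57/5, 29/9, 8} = ({-57/5} × {-97/4, -57/5, 29/9, 8}) ∪ ((-2, 55/9] × (-57/5, -4/5]) ∪ ([-1/6, 29/9] × (-1/6, 3/7])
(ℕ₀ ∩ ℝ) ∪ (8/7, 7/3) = ℕ₀ ∪ (8/7, 7/3)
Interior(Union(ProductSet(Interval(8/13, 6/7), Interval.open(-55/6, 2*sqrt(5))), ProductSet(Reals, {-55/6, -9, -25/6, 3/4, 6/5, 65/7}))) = ProductSet(Interval.open(8/13, 6/7), Interval.open(-55/6, 2*sqrt(5)))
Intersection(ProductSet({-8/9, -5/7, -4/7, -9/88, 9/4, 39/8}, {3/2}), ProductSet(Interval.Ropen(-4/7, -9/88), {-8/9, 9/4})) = EmptySet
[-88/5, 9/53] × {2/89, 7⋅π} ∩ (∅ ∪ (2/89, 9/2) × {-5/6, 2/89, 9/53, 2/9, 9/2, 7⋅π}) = (2/89, 9/53] × {2/89, 7⋅π}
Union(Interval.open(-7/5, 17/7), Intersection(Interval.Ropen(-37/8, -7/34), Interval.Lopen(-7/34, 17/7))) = Interval.open(-7/5, 17/7)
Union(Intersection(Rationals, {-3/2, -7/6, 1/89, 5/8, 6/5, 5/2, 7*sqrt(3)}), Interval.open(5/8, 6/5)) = Union({-3/2, -7/6, 1/89, 5/2}, Interval(5/8, 6/5))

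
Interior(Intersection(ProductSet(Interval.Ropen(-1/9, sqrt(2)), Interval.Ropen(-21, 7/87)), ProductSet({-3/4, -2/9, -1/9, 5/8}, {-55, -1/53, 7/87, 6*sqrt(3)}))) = EmptySet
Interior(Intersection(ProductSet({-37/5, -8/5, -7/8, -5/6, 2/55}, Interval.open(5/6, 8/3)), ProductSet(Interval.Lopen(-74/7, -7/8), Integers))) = EmptySet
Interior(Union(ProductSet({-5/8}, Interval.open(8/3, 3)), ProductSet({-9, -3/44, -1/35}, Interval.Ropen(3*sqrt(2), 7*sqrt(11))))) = EmptySet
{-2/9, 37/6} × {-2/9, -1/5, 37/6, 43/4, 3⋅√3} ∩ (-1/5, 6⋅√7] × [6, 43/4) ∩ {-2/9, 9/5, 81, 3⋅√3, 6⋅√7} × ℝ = ∅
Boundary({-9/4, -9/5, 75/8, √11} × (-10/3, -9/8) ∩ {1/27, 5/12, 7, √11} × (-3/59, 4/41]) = ∅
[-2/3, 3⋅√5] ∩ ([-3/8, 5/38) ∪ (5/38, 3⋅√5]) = [-3/8, 5/38) ∪ (5/38, 3⋅√5]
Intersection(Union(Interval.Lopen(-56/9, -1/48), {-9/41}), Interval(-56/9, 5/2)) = Interval.Lopen(-56/9, -1/48)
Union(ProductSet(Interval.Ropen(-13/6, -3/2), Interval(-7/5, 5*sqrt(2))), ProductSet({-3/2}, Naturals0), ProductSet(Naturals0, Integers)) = Union(ProductSet({-3/2}, Naturals0), ProductSet(Interval.Ropen(-13/6, -3/2), Interval(-7/5, 5*sqrt(2))), ProductSet(Naturals0, Integers))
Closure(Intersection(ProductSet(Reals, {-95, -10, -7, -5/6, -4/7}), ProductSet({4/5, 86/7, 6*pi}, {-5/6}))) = ProductSet({4/5, 86/7, 6*pi}, {-5/6})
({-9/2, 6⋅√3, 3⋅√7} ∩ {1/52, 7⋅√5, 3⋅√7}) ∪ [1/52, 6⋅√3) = [1/52, 6⋅√3)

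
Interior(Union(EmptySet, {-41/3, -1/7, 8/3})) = EmptySet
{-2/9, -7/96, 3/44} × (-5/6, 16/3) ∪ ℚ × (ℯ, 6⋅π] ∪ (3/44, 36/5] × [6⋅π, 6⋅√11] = (ℚ × (ℯ, 6⋅π]) ∪ ({-2/9, -7/96, 3/44} × (-5/6, 16/3)) ∪ ((3/44, 36/5] × [6⋅π, 6⋅√11])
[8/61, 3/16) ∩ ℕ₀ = ∅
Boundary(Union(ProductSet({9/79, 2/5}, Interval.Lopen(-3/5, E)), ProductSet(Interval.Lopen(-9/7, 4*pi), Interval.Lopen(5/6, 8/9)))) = Union(ProductSet({-9/7, 4*pi}, Interval(5/6, 8/9)), ProductSet({9/79, 2/5}, Union(Interval(-3/5, 5/6), Interval(8/9, E))), ProductSet(Interval(-9/7, 4*pi), {5/6, 8/9}))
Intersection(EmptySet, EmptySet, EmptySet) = EmptySet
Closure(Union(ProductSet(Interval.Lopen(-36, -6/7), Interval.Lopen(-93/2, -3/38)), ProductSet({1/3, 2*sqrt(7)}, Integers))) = Union(ProductSet({-36, -6/7}, Interval(-93/2, -3/38)), ProductSet({1/3, 2*sqrt(7)}, Integers), ProductSet(Interval(-36, -6/7), {-93/2, -3/38}), ProductSet(Interval.Lopen(-36, -6/7), Interval.Lopen(-93/2, -3/38)))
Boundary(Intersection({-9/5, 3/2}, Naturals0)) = EmptySet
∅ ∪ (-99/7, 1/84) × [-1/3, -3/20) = (-99/7, 1/84) × [-1/3, -3/20)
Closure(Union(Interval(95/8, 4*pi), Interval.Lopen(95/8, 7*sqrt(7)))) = Interval(95/8, 7*sqrt(7))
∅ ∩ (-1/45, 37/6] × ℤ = ∅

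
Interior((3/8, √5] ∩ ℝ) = (3/8, √5)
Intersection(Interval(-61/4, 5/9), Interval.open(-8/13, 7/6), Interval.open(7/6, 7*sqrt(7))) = EmptySet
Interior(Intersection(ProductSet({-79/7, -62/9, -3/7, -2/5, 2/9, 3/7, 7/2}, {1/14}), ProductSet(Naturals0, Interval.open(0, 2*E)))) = EmptySet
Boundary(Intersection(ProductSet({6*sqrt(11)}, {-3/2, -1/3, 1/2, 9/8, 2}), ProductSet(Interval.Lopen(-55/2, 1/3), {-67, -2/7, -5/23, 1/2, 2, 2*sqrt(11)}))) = EmptySet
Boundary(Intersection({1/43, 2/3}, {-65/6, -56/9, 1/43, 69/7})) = {1/43}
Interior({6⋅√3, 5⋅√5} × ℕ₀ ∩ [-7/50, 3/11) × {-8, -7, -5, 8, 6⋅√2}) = ∅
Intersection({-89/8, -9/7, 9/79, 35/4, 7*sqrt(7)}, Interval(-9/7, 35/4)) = {-9/7, 9/79, 35/4}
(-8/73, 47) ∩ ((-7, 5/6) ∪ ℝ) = (-8/73, 47)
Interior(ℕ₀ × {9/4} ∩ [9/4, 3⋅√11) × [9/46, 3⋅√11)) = ∅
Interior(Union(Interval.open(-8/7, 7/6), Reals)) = Interval(-oo, oo)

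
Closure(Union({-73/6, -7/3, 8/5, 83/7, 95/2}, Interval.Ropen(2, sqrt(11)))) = Union({-73/6, -7/3, 8/5, 83/7, 95/2}, Interval(2, sqrt(11)))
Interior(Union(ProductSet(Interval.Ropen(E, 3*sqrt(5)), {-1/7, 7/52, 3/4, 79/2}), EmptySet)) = EmptySet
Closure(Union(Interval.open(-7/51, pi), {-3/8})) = Union({-3/8}, Interval(-7/51, pi))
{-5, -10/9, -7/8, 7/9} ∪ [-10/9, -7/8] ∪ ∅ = {-5, 7/9} ∪ [-10/9, -7/8]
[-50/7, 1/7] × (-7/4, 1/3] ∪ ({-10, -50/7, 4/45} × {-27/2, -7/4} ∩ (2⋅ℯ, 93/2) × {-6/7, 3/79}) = [-50/7, 1/7] × (-7/4, 1/3]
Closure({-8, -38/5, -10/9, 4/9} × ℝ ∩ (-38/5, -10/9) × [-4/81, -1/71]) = ∅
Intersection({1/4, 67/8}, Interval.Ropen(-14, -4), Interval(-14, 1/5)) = EmptySet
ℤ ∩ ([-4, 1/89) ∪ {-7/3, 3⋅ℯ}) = {-4, -3, …, 0}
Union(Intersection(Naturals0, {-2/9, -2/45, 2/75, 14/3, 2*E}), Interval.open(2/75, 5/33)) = Interval.open(2/75, 5/33)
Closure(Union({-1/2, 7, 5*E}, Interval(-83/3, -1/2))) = Union({7, 5*E}, Interval(-83/3, -1/2))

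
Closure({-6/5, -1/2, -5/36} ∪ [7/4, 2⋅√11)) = {-6/5, -1/2, -5/36} ∪ [7/4, 2⋅√11]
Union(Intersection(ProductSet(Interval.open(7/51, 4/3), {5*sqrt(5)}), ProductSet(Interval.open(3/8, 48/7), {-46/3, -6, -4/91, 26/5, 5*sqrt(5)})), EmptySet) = ProductSet(Interval.open(3/8, 4/3), {5*sqrt(5)})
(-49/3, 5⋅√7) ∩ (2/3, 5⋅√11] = (2/3, 5⋅√7)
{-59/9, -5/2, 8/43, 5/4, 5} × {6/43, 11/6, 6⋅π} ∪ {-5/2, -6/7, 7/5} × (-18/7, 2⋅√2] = ({-59/9, -5/2, 8/43, 5/4, 5} × {6/43, 11/6, 6⋅π}) ∪ ({-5/2, -6/7, 7/5} × (-18/7, 2⋅√2])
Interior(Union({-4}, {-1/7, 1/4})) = EmptySet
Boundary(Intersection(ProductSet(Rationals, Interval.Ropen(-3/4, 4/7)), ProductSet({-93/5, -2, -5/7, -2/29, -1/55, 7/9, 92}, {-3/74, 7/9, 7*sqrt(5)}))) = ProductSet({-93/5, -2, -5/7, -2/29, -1/55, 7/9, 92}, {-3/74})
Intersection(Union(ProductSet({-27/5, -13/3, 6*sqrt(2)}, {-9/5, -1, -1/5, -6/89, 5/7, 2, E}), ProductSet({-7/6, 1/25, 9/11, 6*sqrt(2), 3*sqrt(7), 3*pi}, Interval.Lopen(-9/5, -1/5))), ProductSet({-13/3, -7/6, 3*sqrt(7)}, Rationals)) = Union(ProductSet({-13/3}, {-9/5, -1, -1/5, -6/89, 5/7, 2}), ProductSet({-7/6, 3*sqrt(7)}, Intersection(Interval.Lopen(-9/5, -1/5), Rationals)))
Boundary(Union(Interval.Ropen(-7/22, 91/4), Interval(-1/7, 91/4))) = {-7/22, 91/4}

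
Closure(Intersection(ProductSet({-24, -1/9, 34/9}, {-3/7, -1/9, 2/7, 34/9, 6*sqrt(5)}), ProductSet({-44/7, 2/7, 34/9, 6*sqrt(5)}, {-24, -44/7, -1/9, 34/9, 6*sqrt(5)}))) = ProductSet({34/9}, {-1/9, 34/9, 6*sqrt(5)})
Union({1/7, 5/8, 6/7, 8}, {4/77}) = {4/77, 1/7, 5/8, 6/7, 8}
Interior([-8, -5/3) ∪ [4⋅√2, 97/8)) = (-8, -5/3) ∪ (4⋅√2, 97/8)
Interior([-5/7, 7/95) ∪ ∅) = (-5/7, 7/95)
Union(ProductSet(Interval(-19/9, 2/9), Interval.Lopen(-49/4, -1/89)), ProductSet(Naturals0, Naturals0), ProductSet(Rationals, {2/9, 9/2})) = Union(ProductSet(Interval(-19/9, 2/9), Interval.Lopen(-49/4, -1/89)), ProductSet(Naturals0, Naturals0), ProductSet(Rationals, {2/9, 9/2}))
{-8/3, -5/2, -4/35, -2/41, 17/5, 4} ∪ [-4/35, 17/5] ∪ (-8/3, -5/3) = [-8/3, -5/3) ∪ [-4/35, 17/5] ∪ {4}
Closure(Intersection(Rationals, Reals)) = Reals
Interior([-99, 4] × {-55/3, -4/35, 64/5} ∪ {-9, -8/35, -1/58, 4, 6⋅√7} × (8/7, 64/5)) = ∅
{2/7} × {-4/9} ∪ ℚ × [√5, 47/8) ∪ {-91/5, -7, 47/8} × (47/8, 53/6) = ({2/7} × {-4/9}) ∪ (ℚ × [√5, 47/8)) ∪ ({-91/5, -7, 47/8} × (47/8, 53/6))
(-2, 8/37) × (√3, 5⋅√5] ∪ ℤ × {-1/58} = (ℤ × {-1/58}) ∪ ((-2, 8/37) × (√3, 5⋅√5])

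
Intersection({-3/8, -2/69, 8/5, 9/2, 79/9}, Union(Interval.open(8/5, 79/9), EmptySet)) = {9/2}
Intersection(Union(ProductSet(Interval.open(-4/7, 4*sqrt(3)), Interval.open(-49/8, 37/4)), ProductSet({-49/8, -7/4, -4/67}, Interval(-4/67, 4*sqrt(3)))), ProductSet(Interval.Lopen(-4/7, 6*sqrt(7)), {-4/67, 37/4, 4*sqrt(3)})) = ProductSet(Interval.open(-4/7, 4*sqrt(3)), {-4/67, 4*sqrt(3)})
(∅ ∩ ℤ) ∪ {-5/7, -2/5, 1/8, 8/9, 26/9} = {-5/7, -2/5, 1/8, 8/9, 26/9}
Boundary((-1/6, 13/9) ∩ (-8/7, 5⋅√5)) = {-1/6, 13/9}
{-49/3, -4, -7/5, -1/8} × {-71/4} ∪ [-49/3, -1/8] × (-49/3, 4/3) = ({-49/3, -4, -7/5, -1/8} × {-71/4}) ∪ ([-49/3, -1/8] × (-49/3, 4/3))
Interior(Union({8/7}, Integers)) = EmptySet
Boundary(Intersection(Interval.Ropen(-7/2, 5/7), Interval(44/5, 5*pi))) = EmptySet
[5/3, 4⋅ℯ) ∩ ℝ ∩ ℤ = {2, 3, …, 10}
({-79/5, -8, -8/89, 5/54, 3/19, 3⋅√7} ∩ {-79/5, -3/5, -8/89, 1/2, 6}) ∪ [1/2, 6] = {-79/5, -8/89} ∪ [1/2, 6]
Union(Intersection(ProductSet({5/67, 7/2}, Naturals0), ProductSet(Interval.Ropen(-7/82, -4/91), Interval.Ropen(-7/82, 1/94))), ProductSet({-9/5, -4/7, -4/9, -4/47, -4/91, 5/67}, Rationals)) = ProductSet({-9/5, -4/7, -4/9, -4/47, -4/91, 5/67}, Rationals)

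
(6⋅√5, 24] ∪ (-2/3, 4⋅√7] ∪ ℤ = ℤ ∪ (-2/3, 4⋅√7] ∪ (6⋅√5, 24]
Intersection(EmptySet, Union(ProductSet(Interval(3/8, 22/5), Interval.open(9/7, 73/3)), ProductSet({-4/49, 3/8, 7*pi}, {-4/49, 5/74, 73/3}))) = EmptySet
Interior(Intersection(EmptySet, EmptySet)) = EmptySet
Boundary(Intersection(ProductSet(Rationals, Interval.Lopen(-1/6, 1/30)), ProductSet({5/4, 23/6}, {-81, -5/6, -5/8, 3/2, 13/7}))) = EmptySet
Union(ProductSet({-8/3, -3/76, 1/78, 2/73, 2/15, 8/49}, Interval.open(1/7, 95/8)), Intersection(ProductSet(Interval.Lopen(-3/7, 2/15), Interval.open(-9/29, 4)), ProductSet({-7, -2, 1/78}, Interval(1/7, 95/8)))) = Union(ProductSet({1/78}, Interval.Ropen(1/7, 4)), ProductSet({-8/3, -3/76, 1/78, 2/73, 2/15, 8/49}, Interval.open(1/7, 95/8)))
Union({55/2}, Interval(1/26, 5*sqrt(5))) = Union({55/2}, Interval(1/26, 5*sqrt(5)))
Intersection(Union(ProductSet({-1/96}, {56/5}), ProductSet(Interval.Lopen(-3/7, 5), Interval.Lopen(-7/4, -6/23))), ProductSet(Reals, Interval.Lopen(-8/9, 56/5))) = Union(ProductSet({-1/96}, {56/5}), ProductSet(Interval.Lopen(-3/7, 5), Interval.Lopen(-8/9, -6/23)))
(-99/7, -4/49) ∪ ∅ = (-99/7, -4/49)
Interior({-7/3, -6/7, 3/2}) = ∅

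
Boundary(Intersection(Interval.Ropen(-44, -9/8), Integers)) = Range(-44, -1, 1)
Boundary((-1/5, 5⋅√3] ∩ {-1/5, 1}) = {1}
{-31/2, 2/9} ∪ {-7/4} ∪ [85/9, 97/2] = {-31/2, -7/4, 2/9} ∪ [85/9, 97/2]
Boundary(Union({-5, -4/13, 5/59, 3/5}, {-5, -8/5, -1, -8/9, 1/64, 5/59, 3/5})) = {-5, -8/5, -1, -8/9, -4/13, 1/64, 5/59, 3/5}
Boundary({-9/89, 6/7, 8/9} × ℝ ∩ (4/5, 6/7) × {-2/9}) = ∅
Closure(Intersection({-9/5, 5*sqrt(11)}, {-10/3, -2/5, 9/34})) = EmptySet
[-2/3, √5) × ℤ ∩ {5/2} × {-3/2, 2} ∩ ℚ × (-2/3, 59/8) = ∅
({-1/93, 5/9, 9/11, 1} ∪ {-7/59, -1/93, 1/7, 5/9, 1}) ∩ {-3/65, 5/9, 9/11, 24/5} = {5/9, 9/11}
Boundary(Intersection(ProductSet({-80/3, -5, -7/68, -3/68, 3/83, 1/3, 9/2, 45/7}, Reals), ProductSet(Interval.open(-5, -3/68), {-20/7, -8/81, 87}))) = ProductSet({-7/68}, {-20/7, -8/81, 87})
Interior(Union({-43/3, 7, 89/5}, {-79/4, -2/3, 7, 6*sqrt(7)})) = EmptySet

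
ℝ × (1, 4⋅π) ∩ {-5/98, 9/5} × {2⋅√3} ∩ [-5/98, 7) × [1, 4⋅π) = {-5/98, 9/5} × {2⋅√3}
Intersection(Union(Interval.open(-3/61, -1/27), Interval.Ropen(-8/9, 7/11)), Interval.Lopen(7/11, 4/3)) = EmptySet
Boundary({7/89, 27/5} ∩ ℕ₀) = ∅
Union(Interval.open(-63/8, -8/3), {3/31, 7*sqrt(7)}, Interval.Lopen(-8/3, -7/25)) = Union({3/31, 7*sqrt(7)}, Interval.open(-63/8, -8/3), Interval.Lopen(-8/3, -7/25))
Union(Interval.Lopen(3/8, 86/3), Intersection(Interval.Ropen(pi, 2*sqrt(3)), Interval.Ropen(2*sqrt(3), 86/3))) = Interval.Lopen(3/8, 86/3)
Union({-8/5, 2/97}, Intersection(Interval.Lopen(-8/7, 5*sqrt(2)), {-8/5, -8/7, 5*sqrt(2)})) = {-8/5, 2/97, 5*sqrt(2)}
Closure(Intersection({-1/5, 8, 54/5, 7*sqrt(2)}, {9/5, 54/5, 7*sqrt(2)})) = {54/5, 7*sqrt(2)}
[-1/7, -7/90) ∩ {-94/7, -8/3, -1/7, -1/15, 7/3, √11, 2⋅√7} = {-1/7}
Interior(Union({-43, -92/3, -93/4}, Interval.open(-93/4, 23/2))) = Interval.open(-93/4, 23/2)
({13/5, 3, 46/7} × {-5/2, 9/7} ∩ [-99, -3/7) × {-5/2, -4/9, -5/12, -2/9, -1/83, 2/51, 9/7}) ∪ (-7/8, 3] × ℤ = (-7/8, 3] × ℤ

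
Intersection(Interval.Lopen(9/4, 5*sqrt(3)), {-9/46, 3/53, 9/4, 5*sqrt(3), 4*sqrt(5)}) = {5*sqrt(3)}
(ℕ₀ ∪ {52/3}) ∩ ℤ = ℕ₀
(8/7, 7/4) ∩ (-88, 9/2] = (8/7, 7/4)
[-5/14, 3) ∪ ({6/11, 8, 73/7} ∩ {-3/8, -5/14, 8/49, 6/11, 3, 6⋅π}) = [-5/14, 3)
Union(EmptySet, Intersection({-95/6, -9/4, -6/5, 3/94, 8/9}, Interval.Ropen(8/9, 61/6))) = {8/9}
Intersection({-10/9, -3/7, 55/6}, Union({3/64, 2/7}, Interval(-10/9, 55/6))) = {-10/9, -3/7, 55/6}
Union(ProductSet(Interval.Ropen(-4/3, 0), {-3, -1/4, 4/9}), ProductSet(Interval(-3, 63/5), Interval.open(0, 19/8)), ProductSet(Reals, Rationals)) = Union(ProductSet(Interval(-3, 63/5), Interval.open(0, 19/8)), ProductSet(Reals, Rationals))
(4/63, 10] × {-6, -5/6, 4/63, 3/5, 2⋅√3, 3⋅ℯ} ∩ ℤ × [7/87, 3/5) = ∅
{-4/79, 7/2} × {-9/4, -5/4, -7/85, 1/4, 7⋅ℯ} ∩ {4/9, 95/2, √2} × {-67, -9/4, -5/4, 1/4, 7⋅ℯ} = ∅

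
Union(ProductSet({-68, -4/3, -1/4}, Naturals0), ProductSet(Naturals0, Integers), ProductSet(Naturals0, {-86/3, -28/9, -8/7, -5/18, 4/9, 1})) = Union(ProductSet({-68, -4/3, -1/4}, Naturals0), ProductSet(Naturals0, Union({-86/3, -28/9, -8/7, -5/18, 4/9}, Integers)))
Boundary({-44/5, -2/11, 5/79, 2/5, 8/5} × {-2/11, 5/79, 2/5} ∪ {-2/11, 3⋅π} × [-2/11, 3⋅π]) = ({-44/5, -2/11, 5/79, 2/5, 8/5} × {-2/11, 5/79, 2/5}) ∪ ({-2/11, 3⋅π} × [-2/11, 3⋅π])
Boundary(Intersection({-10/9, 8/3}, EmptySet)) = EmptySet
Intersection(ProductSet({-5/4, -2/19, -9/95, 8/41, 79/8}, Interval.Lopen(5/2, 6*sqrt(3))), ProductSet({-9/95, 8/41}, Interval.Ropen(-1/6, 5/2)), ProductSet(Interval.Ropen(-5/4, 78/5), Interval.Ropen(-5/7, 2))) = EmptySet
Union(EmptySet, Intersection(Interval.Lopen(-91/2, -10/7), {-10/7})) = {-10/7}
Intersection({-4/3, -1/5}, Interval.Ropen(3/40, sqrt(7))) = EmptySet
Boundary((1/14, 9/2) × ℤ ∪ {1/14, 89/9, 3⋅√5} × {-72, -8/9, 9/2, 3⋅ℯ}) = ([1/14, 9/2] × ℤ) ∪ ({1/14, 89/9, 3⋅√5} × {-72, -8/9, 9/2, 3⋅ℯ})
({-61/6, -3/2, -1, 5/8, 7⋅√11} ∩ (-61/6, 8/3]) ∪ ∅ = {-3/2, -1, 5/8}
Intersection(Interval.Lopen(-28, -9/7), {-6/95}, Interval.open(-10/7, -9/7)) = EmptySet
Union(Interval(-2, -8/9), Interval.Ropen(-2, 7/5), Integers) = Union(Integers, Interval.Ropen(-2, 7/5))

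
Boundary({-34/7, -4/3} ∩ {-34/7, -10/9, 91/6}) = {-34/7}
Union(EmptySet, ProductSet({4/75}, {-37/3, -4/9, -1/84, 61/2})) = ProductSet({4/75}, {-37/3, -4/9, -1/84, 61/2})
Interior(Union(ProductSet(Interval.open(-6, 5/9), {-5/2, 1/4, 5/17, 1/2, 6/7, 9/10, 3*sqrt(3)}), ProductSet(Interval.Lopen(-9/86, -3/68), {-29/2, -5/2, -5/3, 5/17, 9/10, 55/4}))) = EmptySet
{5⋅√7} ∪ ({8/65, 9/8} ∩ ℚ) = {8/65, 9/8, 5⋅√7}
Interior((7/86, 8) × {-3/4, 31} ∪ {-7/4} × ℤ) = ∅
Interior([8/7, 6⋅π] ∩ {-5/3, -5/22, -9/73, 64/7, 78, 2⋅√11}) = ∅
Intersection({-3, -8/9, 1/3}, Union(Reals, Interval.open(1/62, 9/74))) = {-3, -8/9, 1/3}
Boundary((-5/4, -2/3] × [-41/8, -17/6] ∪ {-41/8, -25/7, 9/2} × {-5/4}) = ({-41/8, -25/7, 9/2} × {-5/4}) ∪ ({-5/4, -2/3} × [-41/8, -17/6]) ∪ ([-5/4, -2/3] × {-41/8, -17/6})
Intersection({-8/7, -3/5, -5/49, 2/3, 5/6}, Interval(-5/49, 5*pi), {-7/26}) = EmptySet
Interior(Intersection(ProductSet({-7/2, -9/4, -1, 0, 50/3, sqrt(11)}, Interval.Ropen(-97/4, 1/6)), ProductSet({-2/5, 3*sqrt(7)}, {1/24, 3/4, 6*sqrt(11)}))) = EmptySet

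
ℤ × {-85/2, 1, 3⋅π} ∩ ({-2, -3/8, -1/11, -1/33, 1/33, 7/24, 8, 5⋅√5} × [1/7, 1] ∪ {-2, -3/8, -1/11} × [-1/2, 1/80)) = {-2, 8} × {1}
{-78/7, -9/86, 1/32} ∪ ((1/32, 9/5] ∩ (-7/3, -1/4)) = {-78/7, -9/86, 1/32}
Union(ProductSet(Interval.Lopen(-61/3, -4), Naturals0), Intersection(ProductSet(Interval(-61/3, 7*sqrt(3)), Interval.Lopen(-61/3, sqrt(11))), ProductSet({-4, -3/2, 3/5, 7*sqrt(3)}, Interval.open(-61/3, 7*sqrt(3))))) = Union(ProductSet({-4, -3/2, 3/5, 7*sqrt(3)}, Interval.Lopen(-61/3, sqrt(11))), ProductSet(Interval.Lopen(-61/3, -4), Naturals0))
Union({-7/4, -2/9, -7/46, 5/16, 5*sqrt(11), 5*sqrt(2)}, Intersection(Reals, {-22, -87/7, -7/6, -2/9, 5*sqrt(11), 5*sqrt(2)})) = {-22, -87/7, -7/4, -7/6, -2/9, -7/46, 5/16, 5*sqrt(11), 5*sqrt(2)}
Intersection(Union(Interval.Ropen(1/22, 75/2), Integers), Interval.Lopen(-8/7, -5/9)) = Range(-1, 0, 1)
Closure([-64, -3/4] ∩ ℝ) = [-64, -3/4]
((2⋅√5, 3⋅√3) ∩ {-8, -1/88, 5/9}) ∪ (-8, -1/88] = (-8, -1/88]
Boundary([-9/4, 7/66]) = {-9/4, 7/66}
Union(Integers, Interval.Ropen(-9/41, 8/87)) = Union(Integers, Interval.Ropen(-9/41, 8/87))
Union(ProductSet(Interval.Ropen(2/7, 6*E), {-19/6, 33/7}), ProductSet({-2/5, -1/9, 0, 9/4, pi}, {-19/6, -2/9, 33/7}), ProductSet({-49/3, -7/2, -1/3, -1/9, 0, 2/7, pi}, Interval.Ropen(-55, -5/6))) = Union(ProductSet({-2/5, -1/9, 0, 9/4, pi}, {-19/6, -2/9, 33/7}), ProductSet({-49/3, -7/2, -1/3, -1/9, 0, 2/7, pi}, Interval.Ropen(-55, -5/6)), ProductSet(Interval.Ropen(2/7, 6*E), {-19/6, 33/7}))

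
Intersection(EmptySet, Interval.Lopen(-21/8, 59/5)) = EmptySet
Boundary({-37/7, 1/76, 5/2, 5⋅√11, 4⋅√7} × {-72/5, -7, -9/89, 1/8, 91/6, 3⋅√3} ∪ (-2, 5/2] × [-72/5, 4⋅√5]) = ({-2, 5/2} × [-72/5, 4⋅√5]) ∪ ([-2, 5/2] × {-72/5, 4⋅√5}) ∪ ({-37/7, 1/76, 5/2, 5⋅√11, 4⋅√7} × {-72/5, 91/6}) ∪ ({-37/7, 5/2, 5⋅√11, 4⋅√7} × {-72/5, -7, -9/89, 1/8, 91/6, 3⋅√3})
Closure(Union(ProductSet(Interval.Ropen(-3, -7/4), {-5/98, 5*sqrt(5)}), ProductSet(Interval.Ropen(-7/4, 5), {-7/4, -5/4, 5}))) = Union(ProductSet(Interval(-3, -7/4), {-5/98, 5*sqrt(5)}), ProductSet(Interval(-7/4, 5), {-7/4, -5/4, 5}))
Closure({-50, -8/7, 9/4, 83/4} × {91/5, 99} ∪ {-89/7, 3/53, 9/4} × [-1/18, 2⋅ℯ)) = ({-50, -8/7, 9/4, 83/4} × {91/5, 99}) ∪ ({-89/7, 3/53, 9/4} × [-1/18, 2⋅ℯ])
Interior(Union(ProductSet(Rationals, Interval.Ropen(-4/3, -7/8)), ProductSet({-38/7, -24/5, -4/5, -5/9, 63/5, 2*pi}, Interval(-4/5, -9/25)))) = EmptySet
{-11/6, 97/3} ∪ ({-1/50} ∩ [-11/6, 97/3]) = {-11/6, -1/50, 97/3}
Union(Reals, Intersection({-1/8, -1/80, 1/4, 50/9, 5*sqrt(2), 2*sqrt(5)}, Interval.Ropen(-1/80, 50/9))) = Reals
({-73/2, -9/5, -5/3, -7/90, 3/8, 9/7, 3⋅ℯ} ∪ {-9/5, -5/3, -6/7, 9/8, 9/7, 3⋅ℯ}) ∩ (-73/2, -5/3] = {-9/5, -5/3}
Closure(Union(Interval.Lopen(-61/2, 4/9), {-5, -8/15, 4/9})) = Interval(-61/2, 4/9)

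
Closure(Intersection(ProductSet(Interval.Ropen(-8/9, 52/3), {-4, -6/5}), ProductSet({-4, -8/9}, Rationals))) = ProductSet({-8/9}, {-4, -6/5})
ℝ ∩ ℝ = ℝ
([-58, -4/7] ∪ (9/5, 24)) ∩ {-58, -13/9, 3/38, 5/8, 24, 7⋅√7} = {-58, -13/9, 7⋅√7}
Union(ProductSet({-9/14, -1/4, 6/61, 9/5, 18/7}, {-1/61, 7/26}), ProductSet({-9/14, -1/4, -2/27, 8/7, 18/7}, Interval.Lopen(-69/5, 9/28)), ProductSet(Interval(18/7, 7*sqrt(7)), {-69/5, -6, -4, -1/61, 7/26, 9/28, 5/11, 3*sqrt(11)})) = Union(ProductSet({-9/14, -1/4, -2/27, 8/7, 18/7}, Interval.Lopen(-69/5, 9/28)), ProductSet({-9/14, -1/4, 6/61, 9/5, 18/7}, {-1/61, 7/26}), ProductSet(Interval(18/7, 7*sqrt(7)), {-69/5, -6, -4, -1/61, 7/26, 9/28, 5/11, 3*sqrt(11)}))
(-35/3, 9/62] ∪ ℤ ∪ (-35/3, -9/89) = ℤ ∪ (-35/3, 9/62]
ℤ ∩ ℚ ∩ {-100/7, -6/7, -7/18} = ∅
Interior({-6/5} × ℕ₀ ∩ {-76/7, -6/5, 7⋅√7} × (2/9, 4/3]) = ∅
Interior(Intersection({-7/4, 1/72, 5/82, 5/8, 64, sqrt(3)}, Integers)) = EmptySet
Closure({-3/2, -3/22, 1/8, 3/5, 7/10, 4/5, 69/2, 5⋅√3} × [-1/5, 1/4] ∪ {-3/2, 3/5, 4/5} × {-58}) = ({-3/2, 3/5, 4/5} × {-58}) ∪ ({-3/2, -3/22, 1/8, 3/5, 7/10, 4/5, 69/2, 5⋅√3} × [-1/5, 1/4])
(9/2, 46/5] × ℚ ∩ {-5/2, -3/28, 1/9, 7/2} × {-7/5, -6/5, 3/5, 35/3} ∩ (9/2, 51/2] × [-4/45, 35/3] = ∅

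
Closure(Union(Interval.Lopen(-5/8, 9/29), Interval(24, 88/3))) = Union(Interval(-5/8, 9/29), Interval(24, 88/3))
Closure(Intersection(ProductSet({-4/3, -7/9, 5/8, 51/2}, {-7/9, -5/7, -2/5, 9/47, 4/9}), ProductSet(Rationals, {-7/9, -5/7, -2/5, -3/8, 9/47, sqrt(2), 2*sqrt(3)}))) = ProductSet({-4/3, -7/9, 5/8, 51/2}, {-7/9, -5/7, -2/5, 9/47})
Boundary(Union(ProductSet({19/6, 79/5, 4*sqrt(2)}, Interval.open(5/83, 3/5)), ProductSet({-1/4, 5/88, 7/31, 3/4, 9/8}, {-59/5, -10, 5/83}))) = Union(ProductSet({19/6, 79/5, 4*sqrt(2)}, Interval(5/83, 3/5)), ProductSet({-1/4, 5/88, 7/31, 3/4, 9/8}, {-59/5, -10, 5/83}))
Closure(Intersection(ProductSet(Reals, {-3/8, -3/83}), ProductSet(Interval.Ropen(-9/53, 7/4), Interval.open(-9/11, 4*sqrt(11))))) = ProductSet(Interval(-9/53, 7/4), {-3/8, -3/83})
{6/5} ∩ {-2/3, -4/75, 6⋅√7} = ∅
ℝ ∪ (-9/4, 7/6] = (-∞, ∞)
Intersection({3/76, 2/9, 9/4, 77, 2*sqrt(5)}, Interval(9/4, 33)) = {9/4, 2*sqrt(5)}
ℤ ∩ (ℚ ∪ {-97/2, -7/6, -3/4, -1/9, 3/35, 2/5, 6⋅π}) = ℤ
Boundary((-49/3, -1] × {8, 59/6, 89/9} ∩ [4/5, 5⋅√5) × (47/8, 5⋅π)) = ∅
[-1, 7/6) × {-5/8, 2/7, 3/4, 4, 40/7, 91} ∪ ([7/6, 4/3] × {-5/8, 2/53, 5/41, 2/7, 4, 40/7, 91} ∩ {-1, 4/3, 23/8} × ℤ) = ({4/3} × {4, 91}) ∪ ([-1, 7/6) × {-5/8, 2/7, 3/4, 4, 40/7, 91})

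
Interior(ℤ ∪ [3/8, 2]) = (ℤ \ ({3/8} ∪ (ℤ \ (3/8, 2)))) ∪ ({1, 2} \ ℤ \ (3/8, 2)) ∪ ((3/8, 2] \ ℤ \ (3/8, 2)) ∪ ({1, 2} \ ({3/8} ∪ (ℤ \ (3/8, 2))))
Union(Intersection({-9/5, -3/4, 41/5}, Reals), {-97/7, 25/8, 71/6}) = {-97/7, -9/5, -3/4, 25/8, 41/5, 71/6}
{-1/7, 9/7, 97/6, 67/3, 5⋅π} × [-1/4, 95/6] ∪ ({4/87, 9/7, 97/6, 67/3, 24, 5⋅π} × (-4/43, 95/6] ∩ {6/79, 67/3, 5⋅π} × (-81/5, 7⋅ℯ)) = {-1/7, 9/7, 97/6, 67/3, 5⋅π} × [-1/4, 95/6]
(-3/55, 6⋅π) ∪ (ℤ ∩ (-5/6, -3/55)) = (-3/55, 6⋅π)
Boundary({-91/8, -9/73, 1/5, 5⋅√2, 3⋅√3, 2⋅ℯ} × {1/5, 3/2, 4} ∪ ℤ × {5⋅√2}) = (ℤ × {5⋅√2}) ∪ ({-91/8, -9/73, 1/5, 5⋅√2, 3⋅√3, 2⋅ℯ} × {1/5, 3/2, 4})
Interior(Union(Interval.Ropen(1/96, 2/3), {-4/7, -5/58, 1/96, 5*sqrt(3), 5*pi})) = Interval.open(1/96, 2/3)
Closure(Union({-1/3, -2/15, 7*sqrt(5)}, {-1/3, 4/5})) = {-1/3, -2/15, 4/5, 7*sqrt(5)}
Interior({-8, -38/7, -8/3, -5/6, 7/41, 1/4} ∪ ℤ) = ∅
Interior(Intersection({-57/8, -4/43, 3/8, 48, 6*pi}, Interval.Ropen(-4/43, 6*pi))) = EmptySet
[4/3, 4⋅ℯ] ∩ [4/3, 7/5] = [4/3, 7/5]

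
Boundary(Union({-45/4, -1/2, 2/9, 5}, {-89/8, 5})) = {-45/4, -89/8, -1/2, 2/9, 5}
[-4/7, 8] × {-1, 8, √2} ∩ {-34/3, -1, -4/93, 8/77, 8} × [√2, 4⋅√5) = {-4/93, 8/77, 8} × {8, √2}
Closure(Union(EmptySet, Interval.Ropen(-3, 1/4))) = Interval(-3, 1/4)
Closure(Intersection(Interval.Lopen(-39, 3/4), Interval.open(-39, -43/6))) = Interval(-39, -43/6)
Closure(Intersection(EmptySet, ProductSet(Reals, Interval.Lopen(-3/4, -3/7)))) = EmptySet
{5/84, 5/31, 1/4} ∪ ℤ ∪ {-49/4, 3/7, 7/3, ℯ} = ℤ ∪ {-49/4, 5/84, 5/31, 1/4, 3/7, 7/3, ℯ}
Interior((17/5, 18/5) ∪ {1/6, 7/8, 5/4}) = (17/5, 18/5)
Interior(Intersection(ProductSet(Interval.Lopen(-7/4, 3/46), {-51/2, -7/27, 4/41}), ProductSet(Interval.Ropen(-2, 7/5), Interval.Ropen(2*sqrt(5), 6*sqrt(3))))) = EmptySet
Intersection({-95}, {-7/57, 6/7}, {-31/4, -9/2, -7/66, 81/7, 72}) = EmptySet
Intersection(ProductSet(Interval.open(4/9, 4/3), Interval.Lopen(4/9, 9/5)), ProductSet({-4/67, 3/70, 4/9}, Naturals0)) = EmptySet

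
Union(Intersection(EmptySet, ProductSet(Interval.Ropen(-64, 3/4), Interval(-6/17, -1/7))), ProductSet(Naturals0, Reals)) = ProductSet(Naturals0, Reals)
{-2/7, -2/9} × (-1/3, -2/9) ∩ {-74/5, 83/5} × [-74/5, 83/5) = ∅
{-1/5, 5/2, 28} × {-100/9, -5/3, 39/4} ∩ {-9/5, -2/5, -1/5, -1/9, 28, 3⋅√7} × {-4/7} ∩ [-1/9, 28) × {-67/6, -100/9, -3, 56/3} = ∅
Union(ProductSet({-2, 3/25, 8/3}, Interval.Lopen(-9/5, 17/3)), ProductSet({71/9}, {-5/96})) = Union(ProductSet({71/9}, {-5/96}), ProductSet({-2, 3/25, 8/3}, Interval.Lopen(-9/5, 17/3)))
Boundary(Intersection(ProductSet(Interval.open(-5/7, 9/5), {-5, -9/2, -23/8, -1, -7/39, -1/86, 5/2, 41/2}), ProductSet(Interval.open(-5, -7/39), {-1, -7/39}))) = ProductSet(Interval(-5/7, -7/39), {-1, -7/39})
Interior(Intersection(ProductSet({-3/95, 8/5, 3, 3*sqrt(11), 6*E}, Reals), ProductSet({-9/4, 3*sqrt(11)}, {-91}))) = EmptySet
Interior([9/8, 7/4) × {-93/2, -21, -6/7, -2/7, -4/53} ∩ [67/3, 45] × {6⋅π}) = ∅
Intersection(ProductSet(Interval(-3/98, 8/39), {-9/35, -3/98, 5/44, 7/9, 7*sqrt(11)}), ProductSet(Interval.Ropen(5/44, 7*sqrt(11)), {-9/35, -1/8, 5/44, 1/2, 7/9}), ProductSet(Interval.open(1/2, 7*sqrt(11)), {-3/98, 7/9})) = EmptySet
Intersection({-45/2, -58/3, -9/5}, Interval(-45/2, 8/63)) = {-45/2, -58/3, -9/5}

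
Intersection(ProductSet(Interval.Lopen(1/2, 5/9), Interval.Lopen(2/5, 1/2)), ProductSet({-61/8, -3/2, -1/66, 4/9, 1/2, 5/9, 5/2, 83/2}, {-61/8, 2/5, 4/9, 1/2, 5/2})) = ProductSet({5/9}, {4/9, 1/2})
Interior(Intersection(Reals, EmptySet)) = EmptySet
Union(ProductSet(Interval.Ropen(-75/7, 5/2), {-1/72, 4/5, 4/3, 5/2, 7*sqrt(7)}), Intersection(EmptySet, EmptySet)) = ProductSet(Interval.Ropen(-75/7, 5/2), {-1/72, 4/5, 4/3, 5/2, 7*sqrt(7)})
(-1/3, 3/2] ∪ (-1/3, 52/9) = (-1/3, 52/9)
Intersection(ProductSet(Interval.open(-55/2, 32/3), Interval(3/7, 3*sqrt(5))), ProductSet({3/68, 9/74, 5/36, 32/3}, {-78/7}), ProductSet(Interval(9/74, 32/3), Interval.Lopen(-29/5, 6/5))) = EmptySet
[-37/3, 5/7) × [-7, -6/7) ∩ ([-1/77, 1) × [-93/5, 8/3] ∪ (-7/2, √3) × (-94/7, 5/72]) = (-7/2, 5/7) × [-7, -6/7)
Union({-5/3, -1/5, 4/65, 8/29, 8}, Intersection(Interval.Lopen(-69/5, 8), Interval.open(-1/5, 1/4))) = Union({-5/3, 8/29, 8}, Interval.Ropen(-1/5, 1/4))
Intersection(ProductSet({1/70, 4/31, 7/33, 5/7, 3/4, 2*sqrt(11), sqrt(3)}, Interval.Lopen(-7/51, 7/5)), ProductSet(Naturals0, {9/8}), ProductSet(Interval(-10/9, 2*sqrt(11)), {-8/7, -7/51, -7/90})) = EmptySet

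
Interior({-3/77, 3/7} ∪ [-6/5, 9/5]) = (-6/5, 9/5)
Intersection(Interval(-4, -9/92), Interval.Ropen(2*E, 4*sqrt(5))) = EmptySet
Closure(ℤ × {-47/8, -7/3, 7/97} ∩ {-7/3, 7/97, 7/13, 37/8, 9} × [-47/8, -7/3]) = {9} × {-47/8, -7/3}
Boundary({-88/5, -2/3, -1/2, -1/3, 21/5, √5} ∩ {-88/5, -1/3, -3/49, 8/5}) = {-88/5, -1/3}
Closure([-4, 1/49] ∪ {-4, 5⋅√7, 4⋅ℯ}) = [-4, 1/49] ∪ {5⋅√7, 4⋅ℯ}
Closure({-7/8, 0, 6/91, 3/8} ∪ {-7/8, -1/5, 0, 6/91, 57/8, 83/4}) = {-7/8, -1/5, 0, 6/91, 3/8, 57/8, 83/4}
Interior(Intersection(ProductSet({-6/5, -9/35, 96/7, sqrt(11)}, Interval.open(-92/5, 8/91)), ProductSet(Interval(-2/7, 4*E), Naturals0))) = EmptySet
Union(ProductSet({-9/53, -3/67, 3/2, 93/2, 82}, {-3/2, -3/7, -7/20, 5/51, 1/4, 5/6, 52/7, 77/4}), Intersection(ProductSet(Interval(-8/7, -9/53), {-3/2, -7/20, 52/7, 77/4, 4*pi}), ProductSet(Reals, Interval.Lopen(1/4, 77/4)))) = Union(ProductSet({-9/53, -3/67, 3/2, 93/2, 82}, {-3/2, -3/7, -7/20, 5/51, 1/4, 5/6, 52/7, 77/4}), ProductSet(Interval(-8/7, -9/53), {52/7, 77/4, 4*pi}))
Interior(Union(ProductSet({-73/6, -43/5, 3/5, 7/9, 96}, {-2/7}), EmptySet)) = EmptySet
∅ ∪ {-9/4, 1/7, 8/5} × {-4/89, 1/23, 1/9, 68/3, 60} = {-9/4, 1/7, 8/5} × {-4/89, 1/23, 1/9, 68/3, 60}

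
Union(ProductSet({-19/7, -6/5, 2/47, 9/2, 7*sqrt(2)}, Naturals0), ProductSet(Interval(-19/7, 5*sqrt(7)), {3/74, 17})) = Union(ProductSet({-19/7, -6/5, 2/47, 9/2, 7*sqrt(2)}, Naturals0), ProductSet(Interval(-19/7, 5*sqrt(7)), {3/74, 17}))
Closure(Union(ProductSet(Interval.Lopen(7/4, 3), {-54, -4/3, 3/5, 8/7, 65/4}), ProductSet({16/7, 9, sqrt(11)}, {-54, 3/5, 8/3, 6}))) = Union(ProductSet({16/7, 9, sqrt(11)}, {-54, 3/5, 8/3, 6}), ProductSet(Interval(7/4, 3), {-54, -4/3, 3/5, 8/7, 65/4}))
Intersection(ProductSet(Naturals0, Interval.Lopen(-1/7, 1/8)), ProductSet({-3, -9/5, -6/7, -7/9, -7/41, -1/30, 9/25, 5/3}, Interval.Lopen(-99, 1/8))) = EmptySet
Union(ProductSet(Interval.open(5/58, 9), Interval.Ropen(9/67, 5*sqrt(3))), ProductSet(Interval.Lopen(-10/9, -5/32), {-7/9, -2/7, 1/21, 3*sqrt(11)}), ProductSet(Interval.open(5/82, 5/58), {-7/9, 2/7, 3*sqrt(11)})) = Union(ProductSet(Interval.Lopen(-10/9, -5/32), {-7/9, -2/7, 1/21, 3*sqrt(11)}), ProductSet(Interval.open(5/82, 5/58), {-7/9, 2/7, 3*sqrt(11)}), ProductSet(Interval.open(5/58, 9), Interval.Ropen(9/67, 5*sqrt(3))))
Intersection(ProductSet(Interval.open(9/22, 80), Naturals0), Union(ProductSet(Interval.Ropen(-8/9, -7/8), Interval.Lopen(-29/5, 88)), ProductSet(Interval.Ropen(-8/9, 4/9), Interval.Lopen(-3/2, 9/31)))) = ProductSet(Interval.open(9/22, 4/9), Range(0, 1, 1))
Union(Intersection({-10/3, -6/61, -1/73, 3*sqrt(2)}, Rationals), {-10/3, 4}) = {-10/3, -6/61, -1/73, 4}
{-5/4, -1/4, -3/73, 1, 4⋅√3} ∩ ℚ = {-5/4, -1/4, -3/73, 1}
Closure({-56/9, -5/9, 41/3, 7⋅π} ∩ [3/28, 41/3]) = {41/3}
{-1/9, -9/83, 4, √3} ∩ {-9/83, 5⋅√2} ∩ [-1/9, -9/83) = ∅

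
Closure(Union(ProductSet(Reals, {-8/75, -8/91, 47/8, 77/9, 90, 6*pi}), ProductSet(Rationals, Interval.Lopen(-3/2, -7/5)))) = ProductSet(Reals, Union({-8/75, -8/91, 47/8, 77/9, 90, 6*pi}, Interval(-3/2, -7/5)))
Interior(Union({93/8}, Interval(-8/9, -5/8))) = Interval.open(-8/9, -5/8)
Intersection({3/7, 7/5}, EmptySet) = EmptySet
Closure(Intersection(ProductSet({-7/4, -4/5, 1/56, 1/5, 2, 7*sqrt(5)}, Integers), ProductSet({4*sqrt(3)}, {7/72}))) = EmptySet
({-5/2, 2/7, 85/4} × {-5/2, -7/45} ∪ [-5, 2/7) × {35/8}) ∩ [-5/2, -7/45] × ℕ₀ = ∅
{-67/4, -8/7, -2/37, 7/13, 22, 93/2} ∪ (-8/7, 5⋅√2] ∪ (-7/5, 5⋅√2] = {-67/4, 22, 93/2} ∪ (-7/5, 5⋅√2]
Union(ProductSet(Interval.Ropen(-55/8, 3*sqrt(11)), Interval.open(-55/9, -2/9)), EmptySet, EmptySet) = ProductSet(Interval.Ropen(-55/8, 3*sqrt(11)), Interval.open(-55/9, -2/9))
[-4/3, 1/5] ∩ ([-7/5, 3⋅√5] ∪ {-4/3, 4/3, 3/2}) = [-4/3, 1/5]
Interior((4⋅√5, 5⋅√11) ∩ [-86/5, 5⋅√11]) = (4⋅√5, 5⋅√11)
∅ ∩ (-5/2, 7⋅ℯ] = ∅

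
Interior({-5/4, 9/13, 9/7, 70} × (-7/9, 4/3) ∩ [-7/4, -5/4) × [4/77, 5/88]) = ∅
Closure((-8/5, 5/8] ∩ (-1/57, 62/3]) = [-1/57, 5/8]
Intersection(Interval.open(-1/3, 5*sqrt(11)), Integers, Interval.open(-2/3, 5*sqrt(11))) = Range(0, 17, 1)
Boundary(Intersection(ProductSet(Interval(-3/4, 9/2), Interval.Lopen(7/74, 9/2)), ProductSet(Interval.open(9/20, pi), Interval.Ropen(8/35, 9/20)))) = Union(ProductSet({9/20, pi}, Interval(8/35, 9/20)), ProductSet(Interval(9/20, pi), {8/35, 9/20}))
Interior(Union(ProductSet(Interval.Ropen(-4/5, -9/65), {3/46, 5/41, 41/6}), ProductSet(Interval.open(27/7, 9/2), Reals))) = ProductSet(Interval.open(27/7, 9/2), Reals)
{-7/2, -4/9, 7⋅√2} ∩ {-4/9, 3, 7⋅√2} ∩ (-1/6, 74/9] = ∅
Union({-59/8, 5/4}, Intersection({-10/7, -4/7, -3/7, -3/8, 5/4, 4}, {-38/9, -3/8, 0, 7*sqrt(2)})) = {-59/8, -3/8, 5/4}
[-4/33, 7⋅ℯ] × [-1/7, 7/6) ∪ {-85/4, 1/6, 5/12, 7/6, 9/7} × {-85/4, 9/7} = ({-85/4, 1/6, 5/12, 7/6, 9/7} × {-85/4, 9/7}) ∪ ([-4/33, 7⋅ℯ] × [-1/7, 7/6))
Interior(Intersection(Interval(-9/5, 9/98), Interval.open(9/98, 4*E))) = EmptySet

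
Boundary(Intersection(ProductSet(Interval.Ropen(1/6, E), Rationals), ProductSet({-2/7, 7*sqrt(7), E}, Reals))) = EmptySet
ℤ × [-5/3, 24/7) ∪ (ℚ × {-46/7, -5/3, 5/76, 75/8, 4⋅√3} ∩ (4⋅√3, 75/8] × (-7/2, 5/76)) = (ℤ × [-5/3, 24/7)) ∪ ((ℚ ∩ (4⋅√3, 75/8]) × {-5/3})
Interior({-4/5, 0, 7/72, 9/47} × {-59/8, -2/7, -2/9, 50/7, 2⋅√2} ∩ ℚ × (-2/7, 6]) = ∅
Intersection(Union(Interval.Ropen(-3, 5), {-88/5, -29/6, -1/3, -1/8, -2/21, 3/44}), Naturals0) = Range(0, 5, 1)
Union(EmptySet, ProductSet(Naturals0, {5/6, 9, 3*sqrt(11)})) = ProductSet(Naturals0, {5/6, 9, 3*sqrt(11)})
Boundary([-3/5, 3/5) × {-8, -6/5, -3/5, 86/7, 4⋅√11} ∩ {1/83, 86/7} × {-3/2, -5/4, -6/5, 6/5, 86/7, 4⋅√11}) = {1/83} × {-6/5, 86/7, 4⋅√11}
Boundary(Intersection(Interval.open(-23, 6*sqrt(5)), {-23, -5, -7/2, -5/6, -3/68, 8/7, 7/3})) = {-5, -7/2, -5/6, -3/68, 8/7, 7/3}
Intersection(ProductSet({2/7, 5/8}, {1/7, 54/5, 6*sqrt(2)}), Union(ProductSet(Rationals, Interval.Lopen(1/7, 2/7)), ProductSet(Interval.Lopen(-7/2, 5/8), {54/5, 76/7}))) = ProductSet({2/7, 5/8}, {54/5})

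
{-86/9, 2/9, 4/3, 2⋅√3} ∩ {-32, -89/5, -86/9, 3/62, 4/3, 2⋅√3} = {-86/9, 4/3, 2⋅√3}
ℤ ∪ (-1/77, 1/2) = ℤ ∪ (-1/77, 1/2)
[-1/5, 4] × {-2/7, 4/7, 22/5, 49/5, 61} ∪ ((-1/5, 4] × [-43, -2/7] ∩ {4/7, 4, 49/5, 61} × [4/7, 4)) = [-1/5, 4] × {-2/7, 4/7, 22/5, 49/5, 61}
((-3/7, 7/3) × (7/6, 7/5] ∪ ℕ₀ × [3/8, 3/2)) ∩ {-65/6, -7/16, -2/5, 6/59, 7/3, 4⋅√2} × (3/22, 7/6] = ∅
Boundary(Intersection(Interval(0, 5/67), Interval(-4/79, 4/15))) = {0, 5/67}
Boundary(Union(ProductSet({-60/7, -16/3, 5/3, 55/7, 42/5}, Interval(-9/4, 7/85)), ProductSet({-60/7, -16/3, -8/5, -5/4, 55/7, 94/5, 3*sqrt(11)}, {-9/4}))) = Union(ProductSet({-60/7, -16/3, 5/3, 55/7, 42/5}, Interval(-9/4, 7/85)), ProductSet({-60/7, -16/3, -8/5, -5/4, 55/7, 94/5, 3*sqrt(11)}, {-9/4}))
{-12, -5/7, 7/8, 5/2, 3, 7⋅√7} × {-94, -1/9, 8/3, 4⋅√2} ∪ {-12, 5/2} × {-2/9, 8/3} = ({-12, 5/2} × {-2/9, 8/3}) ∪ ({-12, -5/7, 7/8, 5/2, 3, 7⋅√7} × {-94, -1/9, 8/3, 4⋅√2})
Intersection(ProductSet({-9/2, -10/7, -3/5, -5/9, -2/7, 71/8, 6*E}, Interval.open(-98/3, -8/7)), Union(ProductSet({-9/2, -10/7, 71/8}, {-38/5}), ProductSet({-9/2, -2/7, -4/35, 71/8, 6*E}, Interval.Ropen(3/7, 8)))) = ProductSet({-9/2, -10/7, 71/8}, {-38/5})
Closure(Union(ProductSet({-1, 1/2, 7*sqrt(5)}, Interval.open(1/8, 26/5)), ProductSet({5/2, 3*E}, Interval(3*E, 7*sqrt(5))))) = Union(ProductSet({5/2, 3*E}, Interval(3*E, 7*sqrt(5))), ProductSet({-1, 1/2, 7*sqrt(5)}, Interval(1/8, 26/5)))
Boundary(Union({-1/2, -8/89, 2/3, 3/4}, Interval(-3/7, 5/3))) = {-1/2, -3/7, 5/3}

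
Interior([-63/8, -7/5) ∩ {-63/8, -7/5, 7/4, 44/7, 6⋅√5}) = ∅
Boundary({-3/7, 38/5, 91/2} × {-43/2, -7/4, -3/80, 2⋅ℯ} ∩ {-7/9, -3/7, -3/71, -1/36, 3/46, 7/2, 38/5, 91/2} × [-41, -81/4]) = {-3/7, 38/5, 91/2} × {-43/2}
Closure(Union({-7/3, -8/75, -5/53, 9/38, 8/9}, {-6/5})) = {-7/3, -6/5, -8/75, -5/53, 9/38, 8/9}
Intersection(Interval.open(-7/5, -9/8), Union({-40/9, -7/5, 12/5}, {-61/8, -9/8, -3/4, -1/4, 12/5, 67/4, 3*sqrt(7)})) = EmptySet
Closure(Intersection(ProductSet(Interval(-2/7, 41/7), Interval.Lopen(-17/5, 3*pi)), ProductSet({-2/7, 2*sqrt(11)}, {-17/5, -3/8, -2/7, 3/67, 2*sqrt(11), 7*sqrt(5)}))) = ProductSet({-2/7}, {-3/8, -2/7, 3/67, 2*sqrt(11)})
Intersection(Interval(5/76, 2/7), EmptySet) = EmptySet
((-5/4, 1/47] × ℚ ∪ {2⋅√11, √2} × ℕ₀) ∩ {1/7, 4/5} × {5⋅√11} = ∅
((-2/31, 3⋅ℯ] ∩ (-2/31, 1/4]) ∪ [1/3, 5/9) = (-2/31, 1/4] ∪ [1/3, 5/9)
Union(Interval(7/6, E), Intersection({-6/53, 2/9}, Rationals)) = Union({-6/53, 2/9}, Interval(7/6, E))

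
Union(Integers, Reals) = Reals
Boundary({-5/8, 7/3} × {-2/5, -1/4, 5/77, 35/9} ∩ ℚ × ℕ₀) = ∅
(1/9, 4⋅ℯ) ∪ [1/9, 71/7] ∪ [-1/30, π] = [-1/30, 4⋅ℯ)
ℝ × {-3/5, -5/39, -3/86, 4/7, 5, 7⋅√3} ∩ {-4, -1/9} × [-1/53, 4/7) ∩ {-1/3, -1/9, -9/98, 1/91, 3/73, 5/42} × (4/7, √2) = ∅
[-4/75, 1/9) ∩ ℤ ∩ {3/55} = ∅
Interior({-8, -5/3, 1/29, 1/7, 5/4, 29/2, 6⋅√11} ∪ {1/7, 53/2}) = ∅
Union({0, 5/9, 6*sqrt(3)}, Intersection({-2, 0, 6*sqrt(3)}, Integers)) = {-2, 0, 5/9, 6*sqrt(3)}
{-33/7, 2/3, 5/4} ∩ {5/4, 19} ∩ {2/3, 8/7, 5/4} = {5/4}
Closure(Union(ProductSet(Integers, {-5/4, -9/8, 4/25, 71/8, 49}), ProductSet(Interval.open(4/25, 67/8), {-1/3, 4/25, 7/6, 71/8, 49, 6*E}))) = Union(ProductSet(Integers, {-5/4, -9/8, 4/25, 71/8, 49}), ProductSet(Interval(4/25, 67/8), {-1/3, 4/25, 7/6, 71/8, 49, 6*E}))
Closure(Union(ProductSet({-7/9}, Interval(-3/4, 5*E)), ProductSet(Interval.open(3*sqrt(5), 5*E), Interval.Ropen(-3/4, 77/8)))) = Union(ProductSet({-7/9}, Interval(-3/4, 5*E)), ProductSet({3*sqrt(5), 5*E}, Interval(-3/4, 77/8)), ProductSet(Interval(3*sqrt(5), 5*E), {-3/4, 77/8}), ProductSet(Interval.open(3*sqrt(5), 5*E), Interval.Ropen(-3/4, 77/8)))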